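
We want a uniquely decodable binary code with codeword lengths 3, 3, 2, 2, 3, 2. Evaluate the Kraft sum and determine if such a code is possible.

1.125; no

With common denominator 2^3 = 8: Σ 2^(−ℓᵢ) = 1/8 + 1/8 + 2/8 + 2/8 + 1/8 + 2/8 = 9/8 = 1.125.
Kraft's inequality requires Σ ≤ 1; here Σ = 1.125 > 1, so no such prefix code exists.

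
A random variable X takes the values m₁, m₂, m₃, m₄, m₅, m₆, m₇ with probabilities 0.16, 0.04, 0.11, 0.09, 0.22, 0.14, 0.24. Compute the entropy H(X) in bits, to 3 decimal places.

H = −Σ pᵢ log₂ pᵢ.
−0.16·log₂(0.16) = 0.4230
−0.04·log₂(0.04) = 0.1858
−0.11·log₂(0.11) = 0.3503
−0.09·log₂(0.09) = 0.3127
−0.22·log₂(0.22) = 0.4806
−0.14·log₂(0.14) = 0.3971
−0.24·log₂(0.24) = 0.4941
Sum ≈ 2.6435 → 2.644 bits.

2.644 bits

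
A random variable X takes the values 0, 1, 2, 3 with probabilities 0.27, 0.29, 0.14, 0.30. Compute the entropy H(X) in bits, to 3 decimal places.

H = −Σ pᵢ log₂ pᵢ.
−0.27·log₂(0.27) = 0.5100
−0.29·log₂(0.29) = 0.5179
−0.14·log₂(0.14) = 0.3971
−0.30·log₂(0.30) = 0.5211
Sum ≈ 1.9461 → 1.946 bits.

1.946 bits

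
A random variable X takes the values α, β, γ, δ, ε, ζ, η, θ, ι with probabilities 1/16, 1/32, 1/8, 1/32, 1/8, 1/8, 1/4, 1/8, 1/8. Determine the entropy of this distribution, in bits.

2.9375 bits

Each probability is a power of 1/2, so log₂(1/p) is an integer.
H = Σ p·log₂(1/p) = 1/16·4 + 1/32·5 + 1/8·3 + 1/32·5 + 1/8·3 + 1/8·3 + 1/4·2 + 1/8·3 + 1/8·3 = 2.9375 bits.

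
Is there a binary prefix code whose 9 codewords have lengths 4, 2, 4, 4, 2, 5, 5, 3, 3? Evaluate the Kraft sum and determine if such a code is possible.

1; yes

With common denominator 2^5 = 32: Σ 2^(−ℓᵢ) = 2/32 + 8/32 + 2/32 + 2/32 + 8/32 + 1/32 + 1/32 + 4/32 + 4/32 = 32/32 = 1.
Kraft's inequality requires Σ ≤ 1; here Σ = 1 ≤ 1, so such a prefix code exists.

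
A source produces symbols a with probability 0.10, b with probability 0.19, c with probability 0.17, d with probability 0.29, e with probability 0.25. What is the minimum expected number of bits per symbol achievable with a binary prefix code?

2.27 bits/symbol

Repeatedly combine the two least-probable nodes; the expected code length is the sum of the merged weights.
merge 1/10 + 17/100 → 27/100
merge 19/100 + 1/4 → 11/25
merge 27/100 + 29/100 → 14/25
merge 11/25 + 14/25 → 1
L = 27/100 + 11/25 + 14/25 + 1 = 227/100 = 2.27 bits/symbol.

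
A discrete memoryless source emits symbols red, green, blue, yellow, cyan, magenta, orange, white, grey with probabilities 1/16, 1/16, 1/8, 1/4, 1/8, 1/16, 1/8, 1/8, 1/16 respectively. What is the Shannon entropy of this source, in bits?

3 bits

Each probability is a power of 1/2, so log₂(1/p) is an integer.
H = Σ p·log₂(1/p) = 1/16·4 + 1/16·4 + 1/8·3 + 1/4·2 + 1/8·3 + 1/16·4 + 1/8·3 + 1/8·3 + 1/16·4 = 3 bits.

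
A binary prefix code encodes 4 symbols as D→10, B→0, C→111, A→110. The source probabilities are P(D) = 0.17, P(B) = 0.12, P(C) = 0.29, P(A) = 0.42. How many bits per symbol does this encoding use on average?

L̄ = Σ pᵢ·ℓᵢ = 0.17·2 + 0.12·1 + 0.29·3 + 0.42·3 = 2.59 bits/symbol.

2.59 bits/symbol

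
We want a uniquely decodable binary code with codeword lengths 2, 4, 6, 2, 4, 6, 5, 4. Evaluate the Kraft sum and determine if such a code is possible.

With common denominator 2^6 = 64: Σ 2^(−ℓᵢ) = 16/64 + 4/64 + 1/64 + 16/64 + 4/64 + 1/64 + 2/64 + 4/64 = 48/64 = 0.75.
Kraft's inequality requires Σ ≤ 1; here Σ = 0.75 ≤ 1, so such a prefix code exists.

0.75; yes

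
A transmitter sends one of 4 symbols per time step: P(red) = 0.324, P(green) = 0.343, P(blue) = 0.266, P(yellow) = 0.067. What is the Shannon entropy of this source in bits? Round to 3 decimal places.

H = −Σ pᵢ log₂ pᵢ.
−0.324·log₂(0.324) = 0.5268
−0.343·log₂(0.343) = 0.5295
−0.266·log₂(0.266) = 0.5082
−0.067·log₂(0.067) = 0.2613
Sum ≈ 1.8258 → 1.826 bits.

1.826 bits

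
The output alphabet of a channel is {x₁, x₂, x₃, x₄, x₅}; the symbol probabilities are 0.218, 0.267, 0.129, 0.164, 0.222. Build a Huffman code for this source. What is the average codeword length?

Repeatedly combine the two least-probable nodes; the expected code length is the sum of the merged weights.
merge 129/1000 + 41/250 → 293/1000
merge 109/500 + 111/500 → 11/25
merge 267/1000 + 293/1000 → 14/25
merge 11/25 + 14/25 → 1
L = 293/1000 + 11/25 + 14/25 + 1 = 2293/1000 = 2.293 bits/symbol.

2.293 bits/symbol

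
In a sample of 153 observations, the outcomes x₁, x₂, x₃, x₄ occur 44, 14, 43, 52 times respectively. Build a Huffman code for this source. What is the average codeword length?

Probabilities are the counts divided by 153.
Repeatedly combine the two least-probable nodes; the expected code length is the sum of the merged weights.
merge 14/153 + 43/153 → 19/51
merge 44/153 + 52/153 → 32/51
merge 19/51 + 32/51 → 1
L = 19/51 + 32/51 + 1 = 2 bits/symbol.

2 bits/symbol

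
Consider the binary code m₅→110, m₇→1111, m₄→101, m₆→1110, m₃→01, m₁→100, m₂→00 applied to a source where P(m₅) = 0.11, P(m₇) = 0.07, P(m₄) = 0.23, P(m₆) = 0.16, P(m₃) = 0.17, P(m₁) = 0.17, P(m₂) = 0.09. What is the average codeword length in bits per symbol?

2.97 bits/symbol

L̄ = Σ pᵢ·ℓᵢ = 0.11·3 + 0.07·4 + 0.23·3 + 0.16·4 + 0.17·2 + 0.17·3 + 0.09·2 = 2.97 bits/symbol.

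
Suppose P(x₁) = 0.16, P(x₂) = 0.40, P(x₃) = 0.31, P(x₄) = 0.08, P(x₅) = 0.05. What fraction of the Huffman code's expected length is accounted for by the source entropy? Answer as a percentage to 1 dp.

98.2%

Entropy H = −Σ p log₂ p ≈ 1.9832 bits.
Huffman merges: 1/20+2/25→13/100; 13/100+4/25→29/100; 29/100+31/100→3/5; 2/5+3/5→1. L = 101/50 ≈ 2.0200.
Efficiency = H/L = 1.9832/2.0200 = 98.2%.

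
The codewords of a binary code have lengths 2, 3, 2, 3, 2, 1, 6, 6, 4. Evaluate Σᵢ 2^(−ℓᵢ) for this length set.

1.59375

With common denominator 2^6 = 64: Σ 2^(−ℓᵢ) = 16/64 + 8/64 + 16/64 + 8/64 + 16/64 + 32/64 + 1/64 + 1/64 + 4/64 = 102/64 = 1.59375.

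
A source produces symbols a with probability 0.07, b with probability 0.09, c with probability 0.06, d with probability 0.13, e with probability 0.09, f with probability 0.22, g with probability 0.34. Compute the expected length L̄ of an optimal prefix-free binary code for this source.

2.57 bits/symbol

Repeatedly combine the two least-probable nodes; the expected code length is the sum of the merged weights.
merge 3/50 + 7/100 → 13/100
merge 9/100 + 9/100 → 9/50
merge 13/100 + 13/100 → 13/50
merge 9/50 + 11/50 → 2/5
merge 13/50 + 17/50 → 3/5
merge 2/5 + 3/5 → 1
L = 13/100 + 9/50 + 13/50 + 2/5 + 3/5 + 1 = 257/100 = 2.57 bits/symbol.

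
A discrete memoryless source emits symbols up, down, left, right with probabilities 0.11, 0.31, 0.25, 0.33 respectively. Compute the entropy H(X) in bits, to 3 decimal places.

1.902 bits

H = −Σ pᵢ log₂ pᵢ.
−0.11·log₂(0.11) = 0.3503
−0.31·log₂(0.31) = 0.5238
−0.25·log₂(0.25) = 0.5000
−0.33·log₂(0.33) = 0.5278
Sum ≈ 1.9019 → 1.902 bits.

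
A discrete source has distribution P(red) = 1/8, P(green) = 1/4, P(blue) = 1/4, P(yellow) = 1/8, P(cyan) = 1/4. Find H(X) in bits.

2.25 bits

Each probability is a power of 1/2, so log₂(1/p) is an integer.
H = Σ p·log₂(1/p) = 1/8·3 + 1/4·2 + 1/4·2 + 1/8·3 + 1/4·2 = 2.25 bits.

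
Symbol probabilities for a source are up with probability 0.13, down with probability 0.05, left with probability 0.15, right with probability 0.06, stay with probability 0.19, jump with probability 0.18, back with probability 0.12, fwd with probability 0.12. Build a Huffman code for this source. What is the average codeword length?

2.92 bits/symbol

Repeatedly combine the two least-probable nodes; the expected code length is the sum of the merged weights.
merge 1/20 + 3/50 → 11/100
merge 11/100 + 3/25 → 23/100
merge 3/25 + 13/100 → 1/4
merge 3/20 + 9/50 → 33/100
merge 19/100 + 23/100 → 21/50
merge 1/4 + 33/100 → 29/50
merge 21/50 + 29/50 → 1
L = 11/100 + 23/100 + 1/4 + 33/100 + 21/50 + 29/50 + 1 = 73/25 = 2.92 bits/symbol.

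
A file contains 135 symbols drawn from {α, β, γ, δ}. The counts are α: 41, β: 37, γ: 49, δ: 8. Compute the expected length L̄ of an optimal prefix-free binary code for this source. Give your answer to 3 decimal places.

Probabilities are the counts divided by 135.
Repeatedly combine the two least-probable nodes; the expected code length is the sum of the merged weights.
merge 8/135 + 37/135 → 1/3
merge 41/135 + 1/3 → 86/135
merge 49/135 + 86/135 → 1
L = 1/3 + 86/135 + 1 = 266/135 ≈ 1.970 bits/symbol.

1.970 bits/symbol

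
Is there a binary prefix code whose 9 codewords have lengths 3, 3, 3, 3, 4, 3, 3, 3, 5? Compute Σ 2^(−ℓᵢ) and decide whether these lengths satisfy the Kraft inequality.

0.96875; yes

With common denominator 2^5 = 32: Σ 2^(−ℓᵢ) = 4/32 + 4/32 + 4/32 + 4/32 + 2/32 + 4/32 + 4/32 + 4/32 + 1/32 = 31/32 = 0.96875.
Kraft's inequality requires Σ ≤ 1; here Σ = 0.96875 ≤ 1, so such a prefix code exists.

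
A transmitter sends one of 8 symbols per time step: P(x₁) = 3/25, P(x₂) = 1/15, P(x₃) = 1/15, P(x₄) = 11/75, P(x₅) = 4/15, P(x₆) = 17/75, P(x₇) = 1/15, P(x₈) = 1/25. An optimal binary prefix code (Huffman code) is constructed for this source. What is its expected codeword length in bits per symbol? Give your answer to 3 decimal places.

2.747 bits/symbol

Repeatedly combine the two least-probable nodes; the expected code length is the sum of the merged weights.
merge 1/25 + 1/15 → 8/75
merge 1/15 + 1/15 → 2/15
merge 8/75 + 3/25 → 17/75
merge 2/15 + 11/75 → 7/25
merge 17/75 + 17/75 → 34/75
merge 4/15 + 7/25 → 41/75
merge 34/75 + 41/75 → 1
L = 8/75 + 2/15 + 17/75 + 7/25 + 34/75 + 41/75 + 1 = 206/75 ≈ 2.747 bits/symbol.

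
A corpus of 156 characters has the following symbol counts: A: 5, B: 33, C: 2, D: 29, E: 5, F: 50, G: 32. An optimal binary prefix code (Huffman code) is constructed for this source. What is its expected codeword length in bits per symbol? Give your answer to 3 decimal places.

Probabilities are the counts divided by 156.
Repeatedly combine the two least-probable nodes; the expected code length is the sum of the merged weights.
merge 1/78 + 5/156 → 7/156
merge 5/156 + 7/156 → 1/13
merge 1/13 + 29/156 → 41/156
merge 8/39 + 11/52 → 5/12
merge 41/156 + 25/78 → 7/12
merge 5/12 + 7/12 → 1
L = 7/156 + 1/13 + 41/156 + 5/12 + 7/12 + 1 = 31/13 ≈ 2.385 bits/symbol.

2.385 bits/symbol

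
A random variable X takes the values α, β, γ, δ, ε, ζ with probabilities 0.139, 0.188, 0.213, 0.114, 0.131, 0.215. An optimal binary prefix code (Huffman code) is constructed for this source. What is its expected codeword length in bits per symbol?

2.572 bits/symbol

Repeatedly combine the two least-probable nodes; the expected code length is the sum of the merged weights.
merge 57/500 + 131/1000 → 49/200
merge 139/1000 + 47/250 → 327/1000
merge 213/1000 + 43/200 → 107/250
merge 49/200 + 327/1000 → 143/250
merge 107/250 + 143/250 → 1
L = 49/200 + 327/1000 + 107/250 + 143/250 + 1 = 643/250 = 2.572 bits/symbol.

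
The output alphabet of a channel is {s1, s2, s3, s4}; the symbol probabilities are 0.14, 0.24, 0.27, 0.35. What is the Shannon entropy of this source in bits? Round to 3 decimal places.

1.931 bits

H = −Σ pᵢ log₂ pᵢ.
−0.14·log₂(0.14) = 0.3971
−0.24·log₂(0.24) = 0.4941
−0.27·log₂(0.27) = 0.5100
−0.35·log₂(0.35) = 0.5301
Sum ≈ 1.9314 → 1.931 bits.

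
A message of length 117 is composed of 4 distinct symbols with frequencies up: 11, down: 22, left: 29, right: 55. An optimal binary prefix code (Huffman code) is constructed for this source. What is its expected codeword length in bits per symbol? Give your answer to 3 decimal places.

Probabilities are the counts divided by 117.
Repeatedly combine the two least-probable nodes; the expected code length is the sum of the merged weights.
merge 11/117 + 22/117 → 11/39
merge 29/117 + 11/39 → 62/117
merge 55/117 + 62/117 → 1
L = 11/39 + 62/117 + 1 = 212/117 ≈ 1.812 bits/symbol.

1.812 bits/symbol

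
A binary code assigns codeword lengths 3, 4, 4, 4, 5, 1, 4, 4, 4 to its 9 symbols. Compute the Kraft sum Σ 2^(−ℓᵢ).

With common denominator 2^5 = 32: Σ 2^(−ℓᵢ) = 4/32 + 2/32 + 2/32 + 2/32 + 1/32 + 16/32 + 2/32 + 2/32 + 2/32 = 33/32 = 1.03125.

1.03125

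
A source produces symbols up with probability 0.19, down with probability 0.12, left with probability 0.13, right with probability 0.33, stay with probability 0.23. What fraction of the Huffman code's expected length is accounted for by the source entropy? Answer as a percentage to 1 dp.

Entropy H = −Σ p log₂ p ≈ 2.2204 bits.
Huffman merges: 3/25+13/100→1/4; 19/100+23/100→21/50; 1/4+33/100→29/50; 21/50+29/50→1. L = 9/4 ≈ 2.2500.
Efficiency = H/L = 2.2204/2.2500 = 98.7%.

98.7%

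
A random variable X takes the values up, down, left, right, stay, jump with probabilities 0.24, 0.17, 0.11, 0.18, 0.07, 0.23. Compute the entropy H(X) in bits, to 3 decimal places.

H = −Σ pᵢ log₂ pᵢ.
−0.24·log₂(0.24) = 0.4941
−0.17·log₂(0.17) = 0.4346
−0.11·log₂(0.11) = 0.3503
−0.18·log₂(0.18) = 0.4453
−0.07·log₂(0.07) = 0.2686
−0.23·log₂(0.23) = 0.4877
Sum ≈ 2.4805 → 2.481 bits.

2.481 bits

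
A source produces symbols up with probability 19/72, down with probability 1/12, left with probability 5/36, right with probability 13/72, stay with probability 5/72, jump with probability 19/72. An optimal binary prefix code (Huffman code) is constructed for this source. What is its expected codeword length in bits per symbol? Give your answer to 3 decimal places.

2.444 bits/symbol

Repeatedly combine the two least-probable nodes; the expected code length is the sum of the merged weights.
merge 5/72 + 1/12 → 11/72
merge 5/36 + 11/72 → 7/24
merge 13/72 + 19/72 → 4/9
merge 19/72 + 7/24 → 5/9
merge 4/9 + 5/9 → 1
L = 11/72 + 7/24 + 4/9 + 5/9 + 1 = 22/9 ≈ 2.444 bits/symbol.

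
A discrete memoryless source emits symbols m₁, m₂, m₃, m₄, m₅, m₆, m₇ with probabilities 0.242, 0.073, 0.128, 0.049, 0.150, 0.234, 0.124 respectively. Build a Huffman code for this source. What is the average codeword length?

2.646 bits/symbol

Repeatedly combine the two least-probable nodes; the expected code length is the sum of the merged weights.
merge 49/1000 + 73/1000 → 61/500
merge 61/500 + 31/250 → 123/500
merge 16/125 + 3/20 → 139/500
merge 117/500 + 121/500 → 119/250
merge 123/500 + 139/500 → 131/250
merge 119/250 + 131/250 → 1
L = 61/500 + 123/500 + 139/500 + 119/250 + 131/250 + 1 = 1323/500 = 2.646 bits/symbol.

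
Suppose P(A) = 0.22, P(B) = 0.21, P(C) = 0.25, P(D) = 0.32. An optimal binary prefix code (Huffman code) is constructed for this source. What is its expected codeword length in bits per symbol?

Repeatedly combine the two least-probable nodes; the expected code length is the sum of the merged weights.
merge 21/100 + 11/50 → 43/100
merge 1/4 + 8/25 → 57/100
merge 43/100 + 57/100 → 1
L = 43/100 + 57/100 + 1 = 2 bits/symbol.

2 bits/symbol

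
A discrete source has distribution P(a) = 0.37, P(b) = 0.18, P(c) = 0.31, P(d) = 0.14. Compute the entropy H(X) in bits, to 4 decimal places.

1.8969 bits

H = −Σ pᵢ log₂ pᵢ.
−0.37·log₂(0.37) = 0.5307
−0.18·log₂(0.18) = 0.4453
−0.31·log₂(0.31) = 0.5238
−0.14·log₂(0.14) = 0.3971
Sum ≈ 1.8969 → 1.8969 bits.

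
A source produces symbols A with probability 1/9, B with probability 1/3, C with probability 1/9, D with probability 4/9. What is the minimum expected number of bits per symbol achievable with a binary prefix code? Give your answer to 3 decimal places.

1.778 bits/symbol

Repeatedly combine the two least-probable nodes; the expected code length is the sum of the merged weights.
merge 1/9 + 1/9 → 2/9
merge 2/9 + 1/3 → 5/9
merge 4/9 + 5/9 → 1
L = 2/9 + 5/9 + 1 = 16/9 ≈ 1.778 bits/symbol.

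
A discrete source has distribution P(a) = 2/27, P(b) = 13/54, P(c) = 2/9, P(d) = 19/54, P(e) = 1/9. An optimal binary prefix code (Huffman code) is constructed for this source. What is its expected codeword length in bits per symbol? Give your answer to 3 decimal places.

2.185 bits/symbol

Repeatedly combine the two least-probable nodes; the expected code length is the sum of the merged weights.
merge 2/27 + 1/9 → 5/27
merge 5/27 + 2/9 → 11/27
merge 13/54 + 19/54 → 16/27
merge 11/27 + 16/27 → 1
L = 5/27 + 11/27 + 16/27 + 1 = 59/27 ≈ 2.185 bits/symbol.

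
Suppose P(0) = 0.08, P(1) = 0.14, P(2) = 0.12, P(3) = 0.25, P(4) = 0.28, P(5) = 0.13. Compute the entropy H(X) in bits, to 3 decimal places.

2.453 bits

H = −Σ pᵢ log₂ pᵢ.
−0.08·log₂(0.08) = 0.2915
−0.14·log₂(0.14) = 0.3971
−0.12·log₂(0.12) = 0.3671
−0.25·log₂(0.25) = 0.5000
−0.28·log₂(0.28) = 0.5142
−0.13·log₂(0.13) = 0.3826
Sum ≈ 2.4526 → 2.453 bits.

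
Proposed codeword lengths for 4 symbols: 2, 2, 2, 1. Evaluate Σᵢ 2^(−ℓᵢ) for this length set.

With common denominator 2^2 = 4: Σ 2^(−ℓᵢ) = 1/4 + 1/4 + 1/4 + 2/4 = 5/4 = 1.25.

1.25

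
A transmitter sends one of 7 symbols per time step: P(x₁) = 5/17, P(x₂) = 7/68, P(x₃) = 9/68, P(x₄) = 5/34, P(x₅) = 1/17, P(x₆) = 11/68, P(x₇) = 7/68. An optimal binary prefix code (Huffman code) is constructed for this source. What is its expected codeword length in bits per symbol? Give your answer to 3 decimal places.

2.706 bits/symbol

Repeatedly combine the two least-probable nodes; the expected code length is the sum of the merged weights.
merge 1/17 + 7/68 → 11/68
merge 7/68 + 9/68 → 4/17
merge 5/34 + 11/68 → 21/68
merge 11/68 + 4/17 → 27/68
merge 5/17 + 21/68 → 41/68
merge 27/68 + 41/68 → 1
L = 11/68 + 4/17 + 21/68 + 27/68 + 41/68 + 1 = 46/17 ≈ 2.706 bits/symbol.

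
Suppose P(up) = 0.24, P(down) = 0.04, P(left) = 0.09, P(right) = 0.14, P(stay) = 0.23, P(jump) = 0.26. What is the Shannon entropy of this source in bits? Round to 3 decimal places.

H = −Σ pᵢ log₂ pᵢ.
−0.24·log₂(0.24) = 0.4941
−0.04·log₂(0.04) = 0.1858
−0.09·log₂(0.09) = 0.3127
−0.14·log₂(0.14) = 0.3971
−0.23·log₂(0.23) = 0.4877
−0.26·log₂(0.26) = 0.5053
Sum ≈ 2.3826 → 2.383 bits.

2.383 bits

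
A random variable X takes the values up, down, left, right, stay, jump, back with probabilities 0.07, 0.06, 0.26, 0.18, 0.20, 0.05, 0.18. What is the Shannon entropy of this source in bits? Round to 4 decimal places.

H = −Σ pᵢ log₂ pᵢ.
−0.07·log₂(0.07) = 0.2686
−0.06·log₂(0.06) = 0.2435
−0.26·log₂(0.26) = 0.5053
−0.18·log₂(0.18) = 0.4453
−0.20·log₂(0.20) = 0.4644
−0.05·log₂(0.05) = 0.2161
−0.18·log₂(0.18) = 0.4453
Sum ≈ 2.5885 → 2.5885 bits.

2.5885 bits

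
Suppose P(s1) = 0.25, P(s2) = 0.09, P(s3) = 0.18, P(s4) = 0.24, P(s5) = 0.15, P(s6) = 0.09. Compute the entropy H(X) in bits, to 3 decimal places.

H = −Σ pᵢ log₂ pᵢ.
−0.25·log₂(0.25) = 0.5000
−0.09·log₂(0.09) = 0.3127
−0.18·log₂(0.18) = 0.4453
−0.24·log₂(0.24) = 0.4941
−0.15·log₂(0.15) = 0.4105
−0.09·log₂(0.09) = 0.3127
Sum ≈ 2.4753 → 2.475 bits.

2.475 bits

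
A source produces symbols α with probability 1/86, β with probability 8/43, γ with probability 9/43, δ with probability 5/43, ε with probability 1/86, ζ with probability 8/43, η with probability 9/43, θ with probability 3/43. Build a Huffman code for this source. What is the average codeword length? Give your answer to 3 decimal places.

2.698 bits/symbol

Repeatedly combine the two least-probable nodes; the expected code length is the sum of the merged weights.
merge 1/86 + 1/86 → 1/43
merge 1/43 + 3/43 → 4/43
merge 4/43 + 5/43 → 9/43
merge 8/43 + 8/43 → 16/43
merge 9/43 + 9/43 → 18/43
merge 9/43 + 16/43 → 25/43
merge 18/43 + 25/43 → 1
L = 1/43 + 4/43 + 9/43 + 16/43 + 18/43 + 25/43 + 1 = 116/43 ≈ 2.698 bits/symbol.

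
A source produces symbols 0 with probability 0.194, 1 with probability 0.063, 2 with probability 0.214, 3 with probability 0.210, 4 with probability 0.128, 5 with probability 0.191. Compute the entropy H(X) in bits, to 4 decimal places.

2.4949 bits

H = −Σ pᵢ log₂ pᵢ.
−0.194·log₂(0.194) = 0.4590
−0.063·log₂(0.063) = 0.2513
−0.214·log₂(0.214) = 0.4760
−0.210·log₂(0.210) = 0.4728
−0.128·log₂(0.128) = 0.3796
−0.191·log₂(0.191) = 0.4562
Sum ≈ 2.4949 → 2.4949 bits.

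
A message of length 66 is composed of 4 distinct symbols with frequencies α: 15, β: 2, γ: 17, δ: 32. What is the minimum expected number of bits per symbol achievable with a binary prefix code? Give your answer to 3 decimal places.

Probabilities are the counts divided by 66.
Repeatedly combine the two least-probable nodes; the expected code length is the sum of the merged weights.
merge 1/33 + 5/22 → 17/66
merge 17/66 + 17/66 → 17/33
merge 16/33 + 17/33 → 1
L = 17/66 + 17/33 + 1 = 39/22 ≈ 1.773 bits/symbol.

1.773 bits/symbol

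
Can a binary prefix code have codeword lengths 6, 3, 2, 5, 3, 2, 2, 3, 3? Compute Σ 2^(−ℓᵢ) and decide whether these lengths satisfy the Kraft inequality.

1.296875; no

With common denominator 2^6 = 64: Σ 2^(−ℓᵢ) = 1/64 + 8/64 + 16/64 + 2/64 + 8/64 + 16/64 + 16/64 + 8/64 + 8/64 = 83/64 = 1.296875.
Kraft's inequality requires Σ ≤ 1; here Σ = 1.296875 > 1, so no such prefix code exists.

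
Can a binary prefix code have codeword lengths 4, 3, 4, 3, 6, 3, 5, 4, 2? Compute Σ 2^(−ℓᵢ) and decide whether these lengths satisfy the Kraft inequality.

0.859375; yes

With common denominator 2^6 = 64: Σ 2^(−ℓᵢ) = 4/64 + 8/64 + 4/64 + 8/64 + 1/64 + 8/64 + 2/64 + 4/64 + 16/64 = 55/64 = 0.859375.
Kraft's inequality requires Σ ≤ 1; here Σ = 0.859375 ≤ 1, so such a prefix code exists.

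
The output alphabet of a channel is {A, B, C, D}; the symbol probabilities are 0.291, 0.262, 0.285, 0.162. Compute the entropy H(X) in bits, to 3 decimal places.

1.966 bits

H = −Σ pᵢ log₂ pᵢ.
−0.291·log₂(0.291) = 0.5182
−0.262·log₂(0.262) = 0.5063
−0.285·log₂(0.285) = 0.5161
−0.162·log₂(0.162) = 0.4254
Sum ≈ 1.9660 → 1.966 bits.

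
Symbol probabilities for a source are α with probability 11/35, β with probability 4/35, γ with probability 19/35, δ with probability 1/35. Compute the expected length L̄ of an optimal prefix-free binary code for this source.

Repeatedly combine the two least-probable nodes; the expected code length is the sum of the merged weights.
merge 1/35 + 4/35 → 1/7
merge 1/7 + 11/35 → 16/35
merge 16/35 + 19/35 → 1
L = 1/7 + 16/35 + 1 = 8/5 = 1.6 bits/symbol.

1.6 bits/symbol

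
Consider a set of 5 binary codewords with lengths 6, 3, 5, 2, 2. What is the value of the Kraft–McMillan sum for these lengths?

With common denominator 2^6 = 64: Σ 2^(−ℓᵢ) = 1/64 + 8/64 + 2/64 + 16/64 + 16/64 = 43/64 = 0.671875.

0.671875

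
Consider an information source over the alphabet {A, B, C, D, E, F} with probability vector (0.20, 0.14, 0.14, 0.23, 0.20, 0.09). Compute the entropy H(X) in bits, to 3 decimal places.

2.523 bits

H = −Σ pᵢ log₂ pᵢ.
−0.20·log₂(0.20) = 0.4644
−0.14·log₂(0.14) = 0.3971
−0.14·log₂(0.14) = 0.3971
−0.23·log₂(0.23) = 0.4877
−0.20·log₂(0.20) = 0.4644
−0.09·log₂(0.09) = 0.3127
Sum ≈ 2.5233 → 2.523 bits.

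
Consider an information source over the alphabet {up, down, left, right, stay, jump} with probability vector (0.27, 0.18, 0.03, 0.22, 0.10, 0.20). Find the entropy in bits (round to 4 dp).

2.3842 bits

H = −Σ pᵢ log₂ pᵢ.
−0.27·log₂(0.27) = 0.5100
−0.18·log₂(0.18) = 0.4453
−0.03·log₂(0.03) = 0.1518
−0.22·log₂(0.22) = 0.4806
−0.10·log₂(0.10) = 0.3322
−0.20·log₂(0.20) = 0.4644
Sum ≈ 2.3842 → 2.3842 bits.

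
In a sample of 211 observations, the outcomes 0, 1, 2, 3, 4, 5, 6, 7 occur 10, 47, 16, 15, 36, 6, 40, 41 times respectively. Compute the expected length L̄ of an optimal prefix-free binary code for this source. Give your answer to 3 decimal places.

2.806 bits/symbol

Probabilities are the counts divided by 211.
Repeatedly combine the two least-probable nodes; the expected code length is the sum of the merged weights.
merge 6/211 + 10/211 → 16/211
merge 15/211 + 16/211 → 31/211
merge 16/211 + 31/211 → 47/211
merge 36/211 + 40/211 → 76/211
merge 41/211 + 47/211 → 88/211
merge 47/211 + 76/211 → 123/211
merge 88/211 + 123/211 → 1
L = 16/211 + 31/211 + 47/211 + 76/211 + 88/211 + 123/211 + 1 = 592/211 ≈ 2.806 bits/symbol.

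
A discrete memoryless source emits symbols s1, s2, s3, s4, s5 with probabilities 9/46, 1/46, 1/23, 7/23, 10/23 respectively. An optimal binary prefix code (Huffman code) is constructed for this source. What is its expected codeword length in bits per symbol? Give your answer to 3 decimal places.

Repeatedly combine the two least-probable nodes; the expected code length is the sum of the merged weights.
merge 1/46 + 1/23 → 3/46
merge 3/46 + 9/46 → 6/23
merge 6/23 + 7/23 → 13/23
merge 10/23 + 13/23 → 1
L = 3/46 + 6/23 + 13/23 + 1 = 87/46 ≈ 1.891 bits/symbol.

1.891 bits/symbol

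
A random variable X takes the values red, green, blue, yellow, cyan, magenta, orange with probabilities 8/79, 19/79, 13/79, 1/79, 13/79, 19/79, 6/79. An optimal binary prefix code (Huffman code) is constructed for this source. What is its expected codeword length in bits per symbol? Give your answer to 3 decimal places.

2.608 bits/symbol

Repeatedly combine the two least-probable nodes; the expected code length is the sum of the merged weights.
merge 1/79 + 6/79 → 7/79
merge 7/79 + 8/79 → 15/79
merge 13/79 + 13/79 → 26/79
merge 15/79 + 19/79 → 34/79
merge 19/79 + 26/79 → 45/79
merge 34/79 + 45/79 → 1
L = 7/79 + 15/79 + 26/79 + 34/79 + 45/79 + 1 = 206/79 ≈ 2.608 bits/symbol.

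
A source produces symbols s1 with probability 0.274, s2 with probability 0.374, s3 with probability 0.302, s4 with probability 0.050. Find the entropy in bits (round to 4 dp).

1.7802 bits

H = −Σ pᵢ log₂ pᵢ.
−0.274·log₂(0.274) = 0.5118
−0.374·log₂(0.374) = 0.5307
−0.302·log₂(0.302) = 0.5217
−0.050·log₂(0.050) = 0.2161
Sum ≈ 1.7802 → 1.7802 bits.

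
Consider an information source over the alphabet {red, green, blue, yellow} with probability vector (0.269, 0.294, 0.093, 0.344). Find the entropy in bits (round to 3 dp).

H = −Σ pᵢ log₂ pᵢ.
−0.269·log₂(0.269) = 0.5096
−0.294·log₂(0.294) = 0.5192
−0.093·log₂(0.093) = 0.3187
−0.344·log₂(0.344) = 0.5296
Sum ≈ 1.8771 → 1.877 bits.

1.877 bits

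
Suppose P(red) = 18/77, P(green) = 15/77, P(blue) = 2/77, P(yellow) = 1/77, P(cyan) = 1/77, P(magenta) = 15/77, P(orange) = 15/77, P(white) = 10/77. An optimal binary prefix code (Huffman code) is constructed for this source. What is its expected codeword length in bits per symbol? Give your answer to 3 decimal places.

2.636 bits/symbol

Repeatedly combine the two least-probable nodes; the expected code length is the sum of the merged weights.
merge 1/77 + 1/77 → 2/77
merge 2/77 + 2/77 → 4/77
merge 4/77 + 10/77 → 2/11
merge 2/11 + 15/77 → 29/77
merge 15/77 + 15/77 → 30/77
merge 18/77 + 29/77 → 47/77
merge 30/77 + 47/77 → 1
L = 2/77 + 4/77 + 2/11 + 29/77 + 30/77 + 47/77 + 1 = 29/11 ≈ 2.636 bits/symbol.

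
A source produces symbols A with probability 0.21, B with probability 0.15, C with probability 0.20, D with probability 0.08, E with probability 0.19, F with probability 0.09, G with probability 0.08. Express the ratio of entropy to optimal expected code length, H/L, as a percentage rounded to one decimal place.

Entropy H = −Σ p log₂ p ≈ 2.6987 bits.
Huffman merges: 2/25+2/25→4/25; 9/100+3/20→6/25; 4/25+19/100→7/20; 1/5+21/100→41/100; 6/25+7/20→59/100; 41/100+59/100→1. L = 11/4 ≈ 2.7500.
Efficiency = H/L = 2.6987/2.7500 = 98.1%.

98.1%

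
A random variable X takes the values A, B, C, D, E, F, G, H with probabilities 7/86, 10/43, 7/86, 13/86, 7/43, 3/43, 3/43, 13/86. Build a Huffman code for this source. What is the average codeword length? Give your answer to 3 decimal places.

Repeatedly combine the two least-probable nodes; the expected code length is the sum of the merged weights.
merge 3/43 + 3/43 → 6/43
merge 7/86 + 7/86 → 7/43
merge 6/43 + 13/86 → 25/86
merge 13/86 + 7/43 → 27/86
merge 7/43 + 10/43 → 17/43
merge 25/86 + 27/86 → 26/43
merge 17/43 + 26/43 → 1
L = 6/43 + 7/43 + 25/86 + 27/86 + 17/43 + 26/43 + 1 = 125/43 ≈ 2.907 bits/symbol.

2.907 bits/symbol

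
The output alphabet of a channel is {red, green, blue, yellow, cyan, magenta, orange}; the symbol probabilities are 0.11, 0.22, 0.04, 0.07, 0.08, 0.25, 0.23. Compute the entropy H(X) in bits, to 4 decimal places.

H = −Σ pᵢ log₂ pᵢ.
−0.11·log₂(0.11) = 0.3503
−0.22·log₂(0.22) = 0.4806
−0.04·log₂(0.04) = 0.1858
−0.07·log₂(0.07) = 0.2686
−0.08·log₂(0.08) = 0.2915
−0.25·log₂(0.25) = 0.5000
−0.23·log₂(0.23) = 0.4877
Sum ≈ 2.5643 → 2.5643 bits.

2.5643 bits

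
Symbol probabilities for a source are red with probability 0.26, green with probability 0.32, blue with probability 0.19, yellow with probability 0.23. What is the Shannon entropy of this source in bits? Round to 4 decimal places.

H = −Σ pᵢ log₂ pᵢ.
−0.26·log₂(0.26) = 0.5053
−0.32·log₂(0.32) = 0.5260
−0.19·log₂(0.19) = 0.4552
−0.23·log₂(0.23) = 0.4877
Sum ≈ 1.9742 → 1.9742 bits.

1.9742 bits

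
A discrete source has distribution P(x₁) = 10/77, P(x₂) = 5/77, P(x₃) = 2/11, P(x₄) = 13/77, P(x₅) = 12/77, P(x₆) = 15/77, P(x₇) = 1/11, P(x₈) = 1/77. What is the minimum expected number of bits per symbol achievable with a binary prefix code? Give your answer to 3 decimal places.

Repeatedly combine the two least-probable nodes; the expected code length is the sum of the merged weights.
merge 1/77 + 5/77 → 6/77
merge 6/77 + 1/11 → 13/77
merge 10/77 + 12/77 → 2/7
merge 13/77 + 13/77 → 26/77
merge 2/11 + 15/77 → 29/77
merge 2/7 + 26/77 → 48/77
merge 29/77 + 48/77 → 1
L = 6/77 + 13/77 + 2/7 + 26/77 + 29/77 + 48/77 + 1 = 221/77 ≈ 2.870 bits/symbol.

2.870 bits/symbol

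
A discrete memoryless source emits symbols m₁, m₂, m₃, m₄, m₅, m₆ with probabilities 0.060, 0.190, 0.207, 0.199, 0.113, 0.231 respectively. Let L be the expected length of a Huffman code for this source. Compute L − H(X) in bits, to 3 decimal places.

Entropy H = −Σ p log₂ p ≈ 2.4764 bits.
Huffman merges: 3/50+113/1000→173/1000; 173/1000+19/100→363/1000; 199/1000+207/1000→203/500; 231/1000+363/1000→297/500; 203/500+297/500→1. L = 317/125 ≈ 2.5360.
L − H = 2.5360 − 2.4764 = 0.060 bits.

0.060 bits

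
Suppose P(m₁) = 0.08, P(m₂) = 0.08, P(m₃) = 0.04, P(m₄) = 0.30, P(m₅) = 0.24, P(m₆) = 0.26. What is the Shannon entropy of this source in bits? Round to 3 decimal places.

2.289 bits

H = −Σ pᵢ log₂ pᵢ.
−0.08·log₂(0.08) = 0.2915
−0.08·log₂(0.08) = 0.2915
−0.04·log₂(0.04) = 0.1858
−0.30·log₂(0.30) = 0.5211
−0.24·log₂(0.24) = 0.4941
−0.26·log₂(0.26) = 0.5053
Sum ≈ 2.2893 → 2.289 bits.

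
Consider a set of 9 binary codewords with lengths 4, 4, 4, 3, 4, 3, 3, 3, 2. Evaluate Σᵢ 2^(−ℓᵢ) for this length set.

1

With common denominator 2^4 = 16: Σ 2^(−ℓᵢ) = 1/16 + 1/16 + 1/16 + 2/16 + 1/16 + 2/16 + 2/16 + 2/16 + 4/16 = 16/16 = 1.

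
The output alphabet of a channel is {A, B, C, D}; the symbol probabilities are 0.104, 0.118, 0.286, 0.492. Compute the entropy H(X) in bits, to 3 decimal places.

1.723 bits

H = −Σ pᵢ log₂ pᵢ.
−0.104·log₂(0.104) = 0.3396
−0.118·log₂(0.118) = 0.3638
−0.286·log₂(0.286) = 0.5165
−0.492·log₂(0.492) = 0.5034
Sum ≈ 1.7233 → 1.723 bits.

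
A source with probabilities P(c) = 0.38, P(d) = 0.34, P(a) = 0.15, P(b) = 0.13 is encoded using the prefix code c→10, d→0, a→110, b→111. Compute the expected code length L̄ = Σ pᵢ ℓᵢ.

1.94 bits/symbol

L̄ = Σ pᵢ·ℓᵢ = 0.38·2 + 0.34·1 + 0.15·3 + 0.13·3 = 1.94 bits/symbol.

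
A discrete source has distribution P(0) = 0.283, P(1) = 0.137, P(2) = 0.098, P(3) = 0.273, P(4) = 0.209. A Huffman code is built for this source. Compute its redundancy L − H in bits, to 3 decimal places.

Entropy H = −Σ p log₂ p ≈ 2.2200 bits.
Huffman merges: 49/500+137/1000→47/200; 209/1000+47/200→111/250; 273/1000+283/1000→139/250; 111/250+139/250→1. L = 447/200 ≈ 2.2350.
L − H = 2.2350 − 2.2200 = 0.015 bits.

0.015 bits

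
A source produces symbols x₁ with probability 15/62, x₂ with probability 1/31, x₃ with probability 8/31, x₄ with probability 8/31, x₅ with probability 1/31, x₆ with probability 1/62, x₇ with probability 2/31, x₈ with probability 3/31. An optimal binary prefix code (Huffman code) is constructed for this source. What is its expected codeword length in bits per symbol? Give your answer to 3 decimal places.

2.516 bits/symbol

Repeatedly combine the two least-probable nodes; the expected code length is the sum of the merged weights.
merge 1/62 + 1/31 → 3/62
merge 1/31 + 3/62 → 5/62
merge 2/31 + 5/62 → 9/62
merge 3/31 + 9/62 → 15/62
merge 15/62 + 15/62 → 15/31
merge 8/31 + 8/31 → 16/31
merge 15/31 + 16/31 → 1
L = 3/62 + 5/62 + 9/62 + 15/62 + 15/31 + 16/31 + 1 = 78/31 ≈ 2.516 bits/symbol.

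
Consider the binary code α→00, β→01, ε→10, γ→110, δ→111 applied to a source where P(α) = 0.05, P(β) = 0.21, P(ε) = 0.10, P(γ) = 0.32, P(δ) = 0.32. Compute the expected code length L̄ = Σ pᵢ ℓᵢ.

2.64 bits/symbol

L̄ = Σ pᵢ·ℓᵢ = 0.05·2 + 0.21·2 + 0.10·2 + 0.32·3 + 0.32·3 = 2.64 bits/symbol.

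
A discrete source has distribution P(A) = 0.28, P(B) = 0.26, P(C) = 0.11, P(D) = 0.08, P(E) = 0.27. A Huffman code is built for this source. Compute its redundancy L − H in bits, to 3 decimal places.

Entropy H = −Σ p log₂ p ≈ 2.1713 bits.
Huffman merges: 2/25+11/100→19/100; 19/100+13/50→9/20; 27/100+7/25→11/20; 9/20+11/20→1. L = 219/100 ≈ 2.1900.
L − H = 2.1900 − 2.1713 = 0.019 bits.

0.019 bits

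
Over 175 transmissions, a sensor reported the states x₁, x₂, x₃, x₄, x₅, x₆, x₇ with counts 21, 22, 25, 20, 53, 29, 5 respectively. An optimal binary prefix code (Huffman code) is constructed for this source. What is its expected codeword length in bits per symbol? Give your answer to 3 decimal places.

Probabilities are the counts divided by 175.
Repeatedly combine the two least-probable nodes; the expected code length is the sum of the merged weights.
merge 1/35 + 4/35 → 1/7
merge 3/25 + 22/175 → 43/175
merge 1/7 + 1/7 → 2/7
merge 29/175 + 43/175 → 72/175
merge 2/7 + 53/175 → 103/175
merge 72/175 + 103/175 → 1
L = 1/7 + 43/175 + 2/7 + 72/175 + 103/175 + 1 = 468/175 ≈ 2.674 bits/symbol.

2.674 bits/symbol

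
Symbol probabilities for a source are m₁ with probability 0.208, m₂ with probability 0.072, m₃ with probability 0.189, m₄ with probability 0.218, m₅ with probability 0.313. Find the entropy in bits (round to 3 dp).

H = −Σ pᵢ log₂ pᵢ.
−0.208·log₂(0.208) = 0.4712
−0.072·log₂(0.072) = 0.2733
−0.189·log₂(0.189) = 0.4543
−0.218·log₂(0.218) = 0.4791
−0.313·log₂(0.313) = 0.5245
Sum ≈ 2.2024 → 2.202 bits.

2.202 bits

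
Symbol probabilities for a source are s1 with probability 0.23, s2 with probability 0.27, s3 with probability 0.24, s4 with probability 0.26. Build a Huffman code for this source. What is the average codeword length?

Repeatedly combine the two least-probable nodes; the expected code length is the sum of the merged weights.
merge 23/100 + 6/25 → 47/100
merge 13/50 + 27/100 → 53/100
merge 47/100 + 53/100 → 1
L = 47/100 + 53/100 + 1 = 2 bits/symbol.

2 bits/symbol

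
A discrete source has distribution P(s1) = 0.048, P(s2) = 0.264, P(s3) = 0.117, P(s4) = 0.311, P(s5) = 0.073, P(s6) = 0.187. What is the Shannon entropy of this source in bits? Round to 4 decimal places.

2.3317 bits

H = −Σ pᵢ log₂ pᵢ.
−0.048·log₂(0.048) = 0.2103
−0.264·log₂(0.264) = 0.5072
−0.117·log₂(0.117) = 0.3622
−0.311·log₂(0.311) = 0.5240
−0.073·log₂(0.073) = 0.2756
−0.187·log₂(0.187) = 0.4523
Sum ≈ 2.3317 → 2.3317 bits.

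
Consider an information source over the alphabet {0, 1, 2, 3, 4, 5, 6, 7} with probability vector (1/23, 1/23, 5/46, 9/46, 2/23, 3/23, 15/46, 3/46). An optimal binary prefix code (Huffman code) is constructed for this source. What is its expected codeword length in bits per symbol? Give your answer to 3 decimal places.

Repeatedly combine the two least-probable nodes; the expected code length is the sum of the merged weights.
merge 1/23 + 1/23 → 2/23
merge 3/46 + 2/23 → 7/46
merge 2/23 + 5/46 → 9/46
merge 3/23 + 7/46 → 13/46
merge 9/46 + 9/46 → 9/23
merge 13/46 + 15/46 → 14/23
merge 9/23 + 14/23 → 1
L = 2/23 + 7/46 + 9/46 + 13/46 + 9/23 + 14/23 + 1 = 125/46 ≈ 2.717 bits/symbol.

2.717 bits/symbol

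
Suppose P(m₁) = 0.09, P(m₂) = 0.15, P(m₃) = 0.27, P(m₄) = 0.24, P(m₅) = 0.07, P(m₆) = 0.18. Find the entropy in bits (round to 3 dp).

H = −Σ pᵢ log₂ pᵢ.
−0.09·log₂(0.09) = 0.3127
−0.15·log₂(0.15) = 0.4105
−0.27·log₂(0.27) = 0.5100
−0.24·log₂(0.24) = 0.4941
−0.07·log₂(0.07) = 0.2686
−0.18·log₂(0.18) = 0.4453
Sum ≈ 2.4412 → 2.441 bits.

2.441 bits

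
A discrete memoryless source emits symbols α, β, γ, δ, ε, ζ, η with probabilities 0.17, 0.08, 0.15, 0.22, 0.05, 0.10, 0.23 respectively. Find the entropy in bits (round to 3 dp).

H = −Σ pᵢ log₂ pᵢ.
−0.17·log₂(0.17) = 0.4346
−0.08·log₂(0.08) = 0.2915
−0.15·log₂(0.15) = 0.4105
−0.22·log₂(0.22) = 0.4806
−0.05·log₂(0.05) = 0.2161
−0.10·log₂(0.10) = 0.3322
−0.23·log₂(0.23) = 0.4877
Sum ≈ 2.6532 → 2.653 bits.

2.653 bits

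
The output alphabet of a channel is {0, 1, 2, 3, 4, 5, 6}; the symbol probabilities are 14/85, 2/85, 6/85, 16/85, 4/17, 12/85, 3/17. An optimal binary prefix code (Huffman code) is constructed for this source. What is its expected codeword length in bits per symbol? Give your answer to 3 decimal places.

Repeatedly combine the two least-probable nodes; the expected code length is the sum of the merged weights.
merge 2/85 + 6/85 → 8/85
merge 8/85 + 12/85 → 4/17
merge 14/85 + 3/17 → 29/85
merge 16/85 + 4/17 → 36/85
merge 4/17 + 29/85 → 49/85
merge 36/85 + 49/85 → 1
L = 8/85 + 4/17 + 29/85 + 36/85 + 49/85 + 1 = 227/85 ≈ 2.671 bits/symbol.

2.671 bits/symbol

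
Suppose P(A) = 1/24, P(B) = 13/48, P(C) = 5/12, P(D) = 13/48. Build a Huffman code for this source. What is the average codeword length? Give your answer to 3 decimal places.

1.896 bits/symbol

Repeatedly combine the two least-probable nodes; the expected code length is the sum of the merged weights.
merge 1/24 + 13/48 → 5/16
merge 13/48 + 5/16 → 7/12
merge 5/12 + 7/12 → 1
L = 5/16 + 7/12 + 1 = 91/48 ≈ 1.896 bits/symbol.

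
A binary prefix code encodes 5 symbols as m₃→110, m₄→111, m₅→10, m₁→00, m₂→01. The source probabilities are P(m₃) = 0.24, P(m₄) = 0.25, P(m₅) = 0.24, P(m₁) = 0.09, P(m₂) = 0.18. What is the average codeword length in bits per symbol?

2.49 bits/symbol

L̄ = Σ pᵢ·ℓᵢ = 0.24·3 + 0.25·3 + 0.24·2 + 0.09·2 + 0.18·2 = 2.49 bits/symbol.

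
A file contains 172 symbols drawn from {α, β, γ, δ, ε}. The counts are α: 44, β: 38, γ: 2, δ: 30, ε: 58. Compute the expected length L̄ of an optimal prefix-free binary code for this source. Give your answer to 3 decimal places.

2.186 bits/symbol

Probabilities are the counts divided by 172.
Repeatedly combine the two least-probable nodes; the expected code length is the sum of the merged weights.
merge 1/86 + 15/86 → 8/43
merge 8/43 + 19/86 → 35/86
merge 11/43 + 29/86 → 51/86
merge 35/86 + 51/86 → 1
L = 8/43 + 35/86 + 51/86 + 1 = 94/43 ≈ 2.186 bits/symbol.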